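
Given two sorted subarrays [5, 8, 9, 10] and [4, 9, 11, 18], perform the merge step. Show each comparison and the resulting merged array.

Merging process:

Compare 5 vs 4: take 4 from right. Merged: [4]
Compare 5 vs 9: take 5 from left. Merged: [4, 5]
Compare 8 vs 9: take 8 from left. Merged: [4, 5, 8]
Compare 9 vs 9: take 9 from left. Merged: [4, 5, 8, 9]
Compare 10 vs 9: take 9 from right. Merged: [4, 5, 8, 9, 9]
Compare 10 vs 11: take 10 from left. Merged: [4, 5, 8, 9, 9, 10]
Append remaining from right: [11, 18]. Merged: [4, 5, 8, 9, 9, 10, 11, 18]

Final merged array: [4, 5, 8, 9, 9, 10, 11, 18]
Total comparisons: 6

The merged array is [4, 5, 8, 9, 9, 10, 11, 18], requiring 6 comparisons. The merge step runs in O(n) time where n is the total number of elements.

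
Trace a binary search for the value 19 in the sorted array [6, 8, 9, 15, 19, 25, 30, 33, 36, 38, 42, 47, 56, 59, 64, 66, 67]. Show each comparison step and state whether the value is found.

Binary search for 19 in [6, 8, 9, 15, 19, 25, 30, 33, 36, 38, 42, 47, 56, 59, 64, 66, 67]:

lo=0, hi=16, mid=8, arr[mid]=36 -> 36 > 19, search left half
lo=0, hi=7, mid=3, arr[mid]=15 -> 15 < 19, search right half
lo=4, hi=7, mid=5, arr[mid]=25 -> 25 > 19, search left half
lo=4, hi=4, mid=4, arr[mid]=19 -> Found target at index 4!

Binary search finds 19 at index 4 after 4 comparisons. The search repeatedly halves the search space by comparing with the middle element.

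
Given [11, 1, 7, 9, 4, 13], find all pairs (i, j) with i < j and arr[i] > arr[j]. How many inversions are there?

Finding inversions in [11, 1, 7, 9, 4, 13]:

(0, 1): arr[0]=11 > arr[1]=1
(0, 2): arr[0]=11 > arr[2]=7
(0, 3): arr[0]=11 > arr[3]=9
(0, 4): arr[0]=11 > arr[4]=4
(2, 4): arr[2]=7 > arr[4]=4
(3, 4): arr[3]=9 > arr[4]=4

Total inversions: 6

The array has 6 inversion(s): (0,1), (0,2), (0,3), (0,4), (2,4), (3,4). Each pair (i,j) satisfies i < j and arr[i] > arr[j].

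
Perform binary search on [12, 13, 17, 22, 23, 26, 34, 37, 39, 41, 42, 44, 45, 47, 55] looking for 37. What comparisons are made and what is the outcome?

Binary search for 37 in [12, 13, 17, 22, 23, 26, 34, 37, 39, 41, 42, 44, 45, 47, 55]:

lo=0, hi=14, mid=7, arr[mid]=37 -> Found target at index 7!

Binary search finds 37 at index 7 after 1 comparisons. The search repeatedly halves the search space by comparing with the middle element.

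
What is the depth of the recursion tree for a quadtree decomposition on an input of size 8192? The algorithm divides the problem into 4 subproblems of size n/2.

For divide and conquer with division factor 2:

Problem sizes at each level:
Level 0: 8192
Level 1: 4096
Level 2: 2048
Level 3: 1024
Level 4: 512
Level 5: 256
Level 6: 128
Level 7: 64
Level 8: 32
Level 9: 16
Level 10: 8
Level 11: 4
Level 12: 2
Level 13: 1

The root is level 0 and the size-1 base case is level 13 (the tree spans levels 0 through 13, i.e. 14 levels counting the root), so the depth is the number of divisions: log_2(8192) = 13

The recursion tree depth is log_2(8192) = 13. At each level, the problem size is divided by 2, so it takes 13 divisions to reduce to a base case of size 1. The algorithm makes 4 recursive calls at each level.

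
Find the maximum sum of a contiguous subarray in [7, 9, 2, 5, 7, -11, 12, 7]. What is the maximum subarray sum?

Using Kadane's algorithm on [7, 9, 2, 5, 7, -11, 12, 7]:

Scanning through the array:
Position 1 (value 9): max_ending_here = 16, max_so_far = 16
Position 2 (value 2): max_ending_here = 18, max_so_far = 18
Position 3 (value 5): max_ending_here = 23, max_so_far = 23
Position 4 (value 7): max_ending_here = 30, max_so_far = 30
Position 5 (value -11): max_ending_here = 19, max_so_far = 30
Position 6 (value 12): max_ending_here = 31, max_so_far = 31
Position 7 (value 7): max_ending_here = 38, max_so_far = 38

Maximum subarray: [7, 9, 2, 5, 7, -11, 12, 7]
Maximum sum: 38

The maximum subarray is [7, 9, 2, 5, 7, -11, 12, 7] with sum 38. This subarray runs from index 0 to index 7.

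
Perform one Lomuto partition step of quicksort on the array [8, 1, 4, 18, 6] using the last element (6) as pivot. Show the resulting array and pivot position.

Lomuto partition with pivot = 6:

Initial array: [8, 1, 4, 18, 6]

arr[0]=8 > 6: no swap
arr[1]=1 <= 6: swap with position 0, array becomes [1, 8, 4, 18, 6]
arr[2]=4 <= 6: swap with position 1, array becomes [1, 4, 8, 18, 6]
arr[3]=18 > 6: no swap

Place pivot at position 2: [1, 4, 6, 18, 8]
Pivot position: 2

After partitioning with pivot 6, the array becomes [1, 4, 6, 18, 8]. The pivot is placed at index 2. All elements to the left of the pivot are <= 6, and all elements to the right are > 6.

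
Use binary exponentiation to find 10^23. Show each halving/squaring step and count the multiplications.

Computing 10^23 by squaring (build up from 10^1; each line after the first costs one multiplication):

10^1 = 10
10^2 = (10^1)^2 = 10^2 = 100
10^4 = (10^2)^2 = 100^2 = 10000
10^5 = 10 * 10^4 = 10 * 10000 = 100000
10^10 = (10^5)^2 = 100000^2 = 10000000000
10^11 = 10 * 10^10 = 10 * 10000000000 = 100000000000
10^22 = (10^11)^2 = 100000000000^2 = 10000000000000000000000
10^23 = 10 * 10^22 = 10 * 10000000000000000000000 = 100000000000000000000000

Result: 100000000000000000000000
Multiplications needed: 7 (7 lines after 10^1)

10^23 = 100000000000000000000000. Using exponentiation by squaring, this requires 7 multiplications. The key idea: if the exponent is even, square the half-power; if odd, multiply by the base once.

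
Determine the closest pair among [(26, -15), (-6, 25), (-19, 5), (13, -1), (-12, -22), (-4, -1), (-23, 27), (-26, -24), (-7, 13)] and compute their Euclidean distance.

Computing all pairwise distances among 9 points:

d((26, -15), (-6, 25)) = 51.225
d((26, -15), (-19, 5)) = 49.2443
d((26, -15), (13, -1)) = 19.105
d((26, -15), (-12, -22)) = 38.6394
d((26, -15), (-4, -1)) = 33.1059
d((26, -15), (-23, 27)) = 64.5368
d((26, -15), (-26, -24)) = 52.7731
d((26, -15), (-7, 13)) = 43.2782
d((-6, 25), (-19, 5)) = 23.8537
d((-6, 25), (13, -1)) = 32.2025
d((-6, 25), (-12, -22)) = 47.3814
d((-6, 25), (-4, -1)) = 26.0768
d((-6, 25), (-23, 27)) = 17.1172
d((-6, 25), (-26, -24)) = 52.9245
d((-6, 25), (-7, 13)) = 12.0416 <-- minimum
d((-19, 5), (13, -1)) = 32.5576
d((-19, 5), (-12, -22)) = 27.8927
d((-19, 5), (-4, -1)) = 16.1555
d((-19, 5), (-23, 27)) = 22.3607
d((-19, 5), (-26, -24)) = 29.8329
d((-19, 5), (-7, 13)) = 14.4222
d((13, -1), (-12, -22)) = 32.6497
d((13, -1), (-4, -1)) = 17.0
d((13, -1), (-23, 27)) = 45.607
d((13, -1), (-26, -24)) = 45.2769
d((13, -1), (-7, 13)) = 24.4131
d((-12, -22), (-4, -1)) = 22.4722
d((-12, -22), (-23, 27)) = 50.2195
d((-12, -22), (-26, -24)) = 14.1421
d((-12, -22), (-7, 13)) = 35.3553
d((-4, -1), (-23, 27)) = 33.8378
d((-4, -1), (-26, -24)) = 31.8277
d((-4, -1), (-7, 13)) = 14.3178
d((-23, 27), (-26, -24)) = 51.0882
d((-23, 27), (-7, 13)) = 21.2603
d((-26, -24), (-7, 13)) = 41.5933

Closest pair: (-6, 25) and (-7, 13) with distance 12.0416

The closest pair is (-6, 25) and (-7, 13) with Euclidean distance 12.0416. For 9 points, brute-force pairwise comparison is shown above. For large n, the divide-and-conquer algorithm (sort by x, recurse on halves, check the dividing strip) achieves O(n log n).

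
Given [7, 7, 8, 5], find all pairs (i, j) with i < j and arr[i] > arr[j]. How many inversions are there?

Finding inversions in [7, 7, 8, 5]:

(0, 3): arr[0]=7 > arr[3]=5
(1, 3): arr[1]=7 > arr[3]=5
(2, 3): arr[2]=8 > arr[3]=5

Total inversions: 3

The array has 3 inversion(s): (0,3), (1,3), (2,3). Each pair (i,j) satisfies i < j and arr[i] > arr[j].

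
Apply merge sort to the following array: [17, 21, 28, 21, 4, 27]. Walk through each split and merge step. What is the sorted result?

Merge sort trace:

Split: [17, 21, 28, 21, 4, 27] -> [17, 21, 28] and [21, 4, 27]
  Split: [17, 21, 28] -> [17] and [21, 28]
    Split: [21, 28] -> [21] and [28]
    Merge: [21] + [28] -> [21, 28]
  Merge: [17] + [21, 28] -> [17, 21, 28]
  Split: [21, 4, 27] -> [21] and [4, 27]
    Split: [4, 27] -> [4] and [27]
    Merge: [4] + [27] -> [4, 27]
  Merge: [21] + [4, 27] -> [4, 21, 27]
Merge: [17, 21, 28] + [4, 21, 27] -> [4, 17, 21, 21, 27, 28]

Final sorted array: [4, 17, 21, 21, 27, 28]

The merge sort proceeds by recursively splitting the array and merging sorted halves.
After all merges, the sorted array is [4, 17, 21, 21, 27, 28].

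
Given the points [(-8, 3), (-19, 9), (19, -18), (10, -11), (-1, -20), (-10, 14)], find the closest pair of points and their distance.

Computing all pairwise distances among 6 points:

d((-8, 3), (-19, 9)) = 12.53
d((-8, 3), (19, -18)) = 34.2053
d((-8, 3), (10, -11)) = 22.8035
d((-8, 3), (-1, -20)) = 24.0416
d((-8, 3), (-10, 14)) = 11.1803
d((-19, 9), (19, -18)) = 46.6154
d((-19, 9), (10, -11)) = 35.2278
d((-19, 9), (-1, -20)) = 34.1321
d((-19, 9), (-10, 14)) = 10.2956 <-- minimum
d((19, -18), (10, -11)) = 11.4018
d((19, -18), (-1, -20)) = 20.0998
d((19, -18), (-10, 14)) = 43.1856
d((10, -11), (-1, -20)) = 14.2127
d((10, -11), (-10, 14)) = 32.0156
d((-1, -20), (-10, 14)) = 35.171

Closest pair: (-19, 9) and (-10, 14) with distance 10.2956

The closest pair is (-19, 9) and (-10, 14) with Euclidean distance 10.2956. For 6 points, brute-force pairwise comparison is shown above. For large n, the divide-and-conquer algorithm (sort by x, recurse on halves, check the dividing strip) achieves O(n log n).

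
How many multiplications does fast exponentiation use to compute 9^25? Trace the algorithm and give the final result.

Computing 9^25 by squaring (build up from 9^1; each line after the first costs one multiplication):

9^1 = 9
9^2 = (9^1)^2 = 9^2 = 81
9^3 = 9 * 9^2 = 9 * 81 = 729
9^6 = (9^3)^2 = 729^2 = 531441
9^12 = (9^6)^2 = 531441^2 = 282429536481
9^24 = (9^12)^2 = 282429536481^2 = 79766443076872509863361
9^25 = 9 * 9^24 = 9 * 79766443076872509863361 = 717897987691852588770249

Result: 717897987691852588770249
Multiplications needed: 6 (6 lines after 9^1)

9^25 = 717897987691852588770249. Using exponentiation by squaring, this requires 6 multiplications. The key idea: if the exponent is even, square the half-power; if odd, multiply by the base once.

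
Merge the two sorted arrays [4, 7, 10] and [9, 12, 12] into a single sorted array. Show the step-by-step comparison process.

Merging process:

Compare 4 vs 9: take 4 from left. Merged: [4]
Compare 7 vs 9: take 7 from left. Merged: [4, 7]
Compare 10 vs 9: take 9 from right. Merged: [4, 7, 9]
Compare 10 vs 12: take 10 from left. Merged: [4, 7, 9, 10]
Append remaining from right: [12, 12]. Merged: [4, 7, 9, 10, 12, 12]

Final merged array: [4, 7, 9, 10, 12, 12]
Total comparisons: 4

The merged array is [4, 7, 9, 10, 12, 12], requiring 4 comparisons. The merge step runs in O(n) time where n is the total number of elements.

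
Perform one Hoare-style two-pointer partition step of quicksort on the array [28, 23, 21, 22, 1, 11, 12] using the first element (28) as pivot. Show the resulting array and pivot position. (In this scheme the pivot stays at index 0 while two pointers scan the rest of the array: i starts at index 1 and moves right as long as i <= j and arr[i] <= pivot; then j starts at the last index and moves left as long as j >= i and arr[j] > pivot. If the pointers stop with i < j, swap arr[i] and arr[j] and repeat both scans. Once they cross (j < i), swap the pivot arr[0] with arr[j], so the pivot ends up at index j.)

Hoare-style two-pointer partition with pivot = 28:

Initial array: [28, 23, 21, 22, 1, 11, 12]

Pointers start at i = 1, j = 6.
i ends at 7, j ends at 6: the pointers have crossed (j < i), so scanning stops.

Swap pivot arr[0] with arr[6] to place pivot at position 6: [12, 23, 21, 22, 1, 11, 28]
Pivot position: 6

After partitioning with pivot 28, the array becomes [12, 23, 21, 22, 1, 11, 28]. The pivot is placed at index 6. All elements to the left of the pivot are <= 28, and all elements to the right are > 28.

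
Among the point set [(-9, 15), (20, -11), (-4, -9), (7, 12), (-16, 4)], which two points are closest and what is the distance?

Computing all pairwise distances among 5 points:

d((-9, 15), (20, -11)) = 38.9487
d((-9, 15), (-4, -9)) = 24.5153
d((-9, 15), (7, 12)) = 16.2788
d((-9, 15), (-16, 4)) = 13.0384 <-- minimum
d((20, -11), (-4, -9)) = 24.0832
d((20, -11), (7, 12)) = 26.4197
d((20, -11), (-16, 4)) = 39.0
d((-4, -9), (7, 12)) = 23.7065
d((-4, -9), (-16, 4)) = 17.6918
d((7, 12), (-16, 4)) = 24.3516

Closest pair: (-9, 15) and (-16, 4) with distance 13.0384

The closest pair is (-9, 15) and (-16, 4) with Euclidean distance 13.0384. For 5 points, brute-force pairwise comparison is shown above. For large n, the divide-and-conquer algorithm (sort by x, recurse on halves, check the dividing strip) achieves O(n log n).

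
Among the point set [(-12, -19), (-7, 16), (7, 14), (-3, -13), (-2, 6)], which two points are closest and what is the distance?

Computing all pairwise distances among 5 points:

d((-12, -19), (-7, 16)) = 35.3553
d((-12, -19), (7, 14)) = 38.0789
d((-12, -19), (-3, -13)) = 10.8167 <-- minimum
d((-12, -19), (-2, 6)) = 26.9258
d((-7, 16), (7, 14)) = 14.1421
d((-7, 16), (-3, -13)) = 29.2746
d((-7, 16), (-2, 6)) = 11.1803
d((7, 14), (-3, -13)) = 28.7924
d((7, 14), (-2, 6)) = 12.0416
d((-3, -13), (-2, 6)) = 19.0263

Closest pair: (-12, -19) and (-3, -13) with distance 10.8167

The closest pair is (-12, -19) and (-3, -13) with Euclidean distance 10.8167. For 5 points, brute-force pairwise comparison is shown above. For large n, the divide-and-conquer algorithm (sort by x, recurse on halves, check the dividing strip) achieves O(n log n).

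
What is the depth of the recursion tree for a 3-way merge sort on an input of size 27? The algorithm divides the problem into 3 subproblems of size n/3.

For divide and conquer with division factor 3:

Problem sizes at each level:
Level 0: 27
Level 1: 9
Level 2: 3
Level 3: 1

The root is level 0 and the size-1 base case is level 3 (the tree spans levels 0 through 3, i.e. 4 levels counting the root), so the depth is the number of divisions: log_3(27) = 3

The recursion tree depth is log_3(27) = 3. At each level, the problem size is divided by 3, so it takes 3 divisions to reduce to a base case of size 1. The algorithm makes 3 recursive calls at each level.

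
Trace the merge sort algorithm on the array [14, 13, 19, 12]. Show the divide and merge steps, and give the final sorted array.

Merge sort trace:

Split: [14, 13, 19, 12] -> [14, 13] and [19, 12]
  Split: [14, 13] -> [14] and [13]
  Merge: [14] + [13] -> [13, 14]
  Split: [19, 12] -> [19] and [12]
  Merge: [19] + [12] -> [12, 19]
Merge: [13, 14] + [12, 19] -> [12, 13, 14, 19]

Final sorted array: [12, 13, 14, 19]

The merge sort proceeds by recursively splitting the array and merging sorted halves.
After all merges, the sorted array is [12, 13, 14, 19].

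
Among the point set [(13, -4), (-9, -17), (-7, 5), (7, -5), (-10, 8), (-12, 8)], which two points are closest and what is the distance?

Computing all pairwise distances among 6 points:

d((13, -4), (-9, -17)) = 25.5539
d((13, -4), (-7, 5)) = 21.9317
d((13, -4), (7, -5)) = 6.0828
d((13, -4), (-10, 8)) = 25.9422
d((13, -4), (-12, 8)) = 27.7308
d((-9, -17), (-7, 5)) = 22.0907
d((-9, -17), (7, -5)) = 20.0
d((-9, -17), (-10, 8)) = 25.02
d((-9, -17), (-12, 8)) = 25.1794
d((-7, 5), (7, -5)) = 17.2047
d((-7, 5), (-10, 8)) = 4.2426
d((-7, 5), (-12, 8)) = 5.831
d((7, -5), (-10, 8)) = 21.4009
d((7, -5), (-12, 8)) = 23.0217
d((-10, 8), (-12, 8)) = 2.0 <-- minimum

Closest pair: (-10, 8) and (-12, 8) with distance 2.0

The closest pair is (-10, 8) and (-12, 8) with Euclidean distance 2.0. For 6 points, brute-force pairwise comparison is shown above. For large n, the divide-and-conquer algorithm (sort by x, recurse on halves, check the dividing strip) achieves O(n log n).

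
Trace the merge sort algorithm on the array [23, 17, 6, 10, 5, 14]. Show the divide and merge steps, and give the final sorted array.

Merge sort trace:

Split: [23, 17, 6, 10, 5, 14] -> [23, 17, 6] and [10, 5, 14]
  Split: [23, 17, 6] -> [23] and [17, 6]
    Split: [17, 6] -> [17] and [6]
    Merge: [17] + [6] -> [6, 17]
  Merge: [23] + [6, 17] -> [6, 17, 23]
  Split: [10, 5, 14] -> [10] and [5, 14]
    Split: [5, 14] -> [5] and [14]
    Merge: [5] + [14] -> [5, 14]
  Merge: [10] + [5, 14] -> [5, 10, 14]
Merge: [6, 17, 23] + [5, 10, 14] -> [5, 6, 10, 14, 17, 23]

Final sorted array: [5, 6, 10, 14, 17, 23]

The merge sort proceeds by recursively splitting the array and merging sorted halves.
After all merges, the sorted array is [5, 6, 10, 14, 17, 23].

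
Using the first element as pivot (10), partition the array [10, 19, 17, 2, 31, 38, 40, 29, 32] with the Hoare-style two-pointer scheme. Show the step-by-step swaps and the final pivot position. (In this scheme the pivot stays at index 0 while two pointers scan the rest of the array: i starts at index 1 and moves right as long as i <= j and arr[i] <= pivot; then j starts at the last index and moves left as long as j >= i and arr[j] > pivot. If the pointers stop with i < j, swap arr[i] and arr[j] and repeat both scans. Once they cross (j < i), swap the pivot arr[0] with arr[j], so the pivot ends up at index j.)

Hoare-style two-pointer partition with pivot = 10:

Initial array: [10, 19, 17, 2, 31, 38, 40, 29, 32]

Pointers start at i = 1, j = 8.
i stops at index 1 (arr[1]=19 > 10), j stops at index 3 (arr[3]=2 <= 10): swap arr[1] and arr[3], array becomes [10, 2, 17, 19, 31, 38, 40, 29, 32]
i ends at 2, j ends at 1: the pointers have crossed (j < i), so scanning stops.

Swap pivot arr[0] with arr[1] to place pivot at position 1: [2, 10, 17, 19, 31, 38, 40, 29, 32]
Pivot position: 1

After partitioning with pivot 10, the array becomes [2, 10, 17, 19, 31, 38, 40, 29, 32]. The pivot is placed at index 1. All elements to the left of the pivot are <= 10, and all elements to the right are > 10.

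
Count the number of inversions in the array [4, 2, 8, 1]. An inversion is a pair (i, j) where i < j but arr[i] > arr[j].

Finding inversions in [4, 2, 8, 1]:

(0, 1): arr[0]=4 > arr[1]=2
(0, 3): arr[0]=4 > arr[3]=1
(1, 3): arr[1]=2 > arr[3]=1
(2, 3): arr[2]=8 > arr[3]=1

Total inversions: 4

The array has 4 inversion(s): (0,1), (0,3), (1,3), (2,3). Each pair (i,j) satisfies i < j and arr[i] > arr[j].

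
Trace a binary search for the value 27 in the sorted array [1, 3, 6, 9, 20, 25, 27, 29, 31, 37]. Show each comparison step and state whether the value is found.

Binary search for 27 in [1, 3, 6, 9, 20, 25, 27, 29, 31, 37]:

lo=0, hi=9, mid=4, arr[mid]=20 -> 20 < 27, search right half
lo=5, hi=9, mid=7, arr[mid]=29 -> 29 > 27, search left half
lo=5, hi=6, mid=5, arr[mid]=25 -> 25 < 27, search right half
lo=6, hi=6, mid=6, arr[mid]=27 -> Found target at index 6!

Binary search finds 27 at index 6 after 4 comparisons. The search repeatedly halves the search space by comparing with the middle element.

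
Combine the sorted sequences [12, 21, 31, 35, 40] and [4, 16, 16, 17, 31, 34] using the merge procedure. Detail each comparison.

Merging process:

Compare 12 vs 4: take 4 from right. Merged: [4]
Compare 12 vs 16: take 12 from left. Merged: [4, 12]
Compare 21 vs 16: take 16 from right. Merged: [4, 12, 16]
Compare 21 vs 16: take 16 from right. Merged: [4, 12, 16, 16]
Compare 21 vs 17: take 17 from right. Merged: [4, 12, 16, 16, 17]
Compare 21 vs 31: take 21 from left. Merged: [4, 12, 16, 16, 17, 21]
Compare 31 vs 31: take 31 from left. Merged: [4, 12, 16, 16, 17, 21, 31]
Compare 35 vs 31: take 31 from right. Merged: [4, 12, 16, 16, 17, 21, 31, 31]
Compare 35 vs 34: take 34 from right. Merged: [4, 12, 16, 16, 17, 21, 31, 31, 34]
Append remaining from left: [35, 40]. Merged: [4, 12, 16, 16, 17, 21, 31, 31, 34, 35, 40]

Final merged array: [4, 12, 16, 16, 17, 21, 31, 31, 34, 35, 40]
Total comparisons: 9

The merged array is [4, 12, 16, 16, 17, 21, 31, 31, 34, 35, 40], requiring 9 comparisons. The merge step runs in O(n) time where n is the total number of elements.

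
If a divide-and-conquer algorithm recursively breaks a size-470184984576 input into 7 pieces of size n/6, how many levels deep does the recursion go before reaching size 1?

For divide and conquer with division factor 6:

Problem sizes at each level:
Level 0: 470184984576
Level 1: 78364164096
Level 2: 13060694016
Level 3: 2176782336
Level 4: 362797056
Level 5: 60466176
Level 6: 10077696
Level 7: 1679616
Level 8: 279936
Level 9: 46656
Level 10: 7776
Level 11: 1296
Level 12: 216
Level 13: 36
Level 14: 6
Level 15: 1

The root is level 0 and the size-1 base case is level 15 (the tree spans levels 0 through 15, i.e. 16 levels counting the root), so the depth is the number of divisions: log_6(470184984576) = 15

The recursion tree depth is log_6(470184984576) = 15. At each level, the problem size is divided by 6, so it takes 15 divisions to reduce to a base case of size 1. The algorithm makes 7 recursive calls at each level.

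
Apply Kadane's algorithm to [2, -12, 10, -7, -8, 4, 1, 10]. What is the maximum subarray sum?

Using Kadane's algorithm on [2, -12, 10, -7, -8, 4, 1, 10]:

Scanning through the array:
Position 1 (value -12): max_ending_here = -10, max_so_far = 2
Position 2 (value 10): max_ending_here = 10, max_so_far = 10
Position 3 (value -7): max_ending_here = 3, max_so_far = 10
Position 4 (value -8): max_ending_here = -5, max_so_far = 10
Position 5 (value 4): max_ending_here = 4, max_so_far = 10
Position 6 (value 1): max_ending_here = 5, max_so_far = 10
Position 7 (value 10): max_ending_here = 15, max_so_far = 15

Maximum subarray: [4, 1, 10]
Maximum sum: 15

The maximum subarray is [4, 1, 10] with sum 15. This subarray runs from index 5 to index 7.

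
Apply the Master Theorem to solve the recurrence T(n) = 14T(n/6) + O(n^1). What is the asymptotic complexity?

Master Theorem for T(n) = 14T(n/6) + O(n^1):

a = 14, b = 6, c = 1
log_b(a) = log_6(14) = 1.4729

Case 1: c = 1 < log_6(14) = 1.4729
T(n) = O(n^(log_6 14))

For T(n) = 14T(n/6) + O(n^1): log_6(14) = 1.4729. This is Case 1 of the Master Theorem (c < log_b(a), work dominated by leaves), giving O(n^(log_6 14)).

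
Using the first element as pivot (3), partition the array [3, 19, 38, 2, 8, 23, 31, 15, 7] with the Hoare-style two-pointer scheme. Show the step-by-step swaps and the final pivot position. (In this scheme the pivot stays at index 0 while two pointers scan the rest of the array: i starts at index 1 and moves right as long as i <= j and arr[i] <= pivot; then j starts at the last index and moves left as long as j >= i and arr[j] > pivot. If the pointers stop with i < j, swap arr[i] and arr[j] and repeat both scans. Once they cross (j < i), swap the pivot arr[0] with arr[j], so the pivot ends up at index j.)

Hoare-style two-pointer partition with pivot = 3:

Initial array: [3, 19, 38, 2, 8, 23, 31, 15, 7]

Pointers start at i = 1, j = 8.
i stops at index 1 (arr[1]=19 > 3), j stops at index 3 (arr[3]=2 <= 3): swap arr[1] and arr[3], array becomes [3, 2, 38, 19, 8, 23, 31, 15, 7]
i ends at 2, j ends at 1: the pointers have crossed (j < i), so scanning stops.

Swap pivot arr[0] with arr[1] to place pivot at position 1: [2, 3, 38, 19, 8, 23, 31, 15, 7]
Pivot position: 1

After partitioning with pivot 3, the array becomes [2, 3, 38, 19, 8, 23, 31, 15, 7]. The pivot is placed at index 1. All elements to the left of the pivot are <= 3, and all elements to the right are > 3.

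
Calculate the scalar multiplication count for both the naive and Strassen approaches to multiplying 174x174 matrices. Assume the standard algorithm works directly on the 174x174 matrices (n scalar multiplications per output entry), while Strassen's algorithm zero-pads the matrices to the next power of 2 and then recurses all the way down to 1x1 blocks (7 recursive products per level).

Matrix multiplication for 174x174 matrices:

Strassen's algorithm requires power-of-2 dimensions. Pad 174x174 to 256x256 (next power of 2).

Standard algorithm: 174^3 = 5268024 multiplications
Strassen's algorithm: 7^(log2(256)) = 7^8 = 5764801 multiplications
Difference: 5268024 - 5764801 = -496777 (Strassen uses MORE here due to padding overhead — for small or just-over-power-of-2 n, padding can outweigh the per-level savings)

Standard: 5268024 multiplications (174^3). Strassen: 5764801 multiplications (7^8, after padding to 256x256). Strassen reduces 8 recursive multiplications to 7 at each level.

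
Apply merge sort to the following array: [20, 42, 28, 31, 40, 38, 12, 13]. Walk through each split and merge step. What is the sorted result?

Merge sort trace:

Split: [20, 42, 28, 31, 40, 38, 12, 13] -> [20, 42, 28, 31] and [40, 38, 12, 13]
  Split: [20, 42, 28, 31] -> [20, 42] and [28, 31]
    Split: [20, 42] -> [20] and [42]
    Merge: [20] + [42] -> [20, 42]
    Split: [28, 31] -> [28] and [31]
    Merge: [28] + [31] -> [28, 31]
  Merge: [20, 42] + [28, 31] -> [20, 28, 31, 42]
  Split: [40, 38, 12, 13] -> [40, 38] and [12, 13]
    Split: [40, 38] -> [40] and [38]
    Merge: [40] + [38] -> [38, 40]
    Split: [12, 13] -> [12] and [13]
    Merge: [12] + [13] -> [12, 13]
  Merge: [38, 40] + [12, 13] -> [12, 13, 38, 40]
Merge: [20, 28, 31, 42] + [12, 13, 38, 40] -> [12, 13, 20, 28, 31, 38, 40, 42]

Final sorted array: [12, 13, 20, 28, 31, 38, 40, 42]

The merge sort proceeds by recursively splitting the array and merging sorted halves.
After all merges, the sorted array is [12, 13, 20, 28, 31, 38, 40, 42].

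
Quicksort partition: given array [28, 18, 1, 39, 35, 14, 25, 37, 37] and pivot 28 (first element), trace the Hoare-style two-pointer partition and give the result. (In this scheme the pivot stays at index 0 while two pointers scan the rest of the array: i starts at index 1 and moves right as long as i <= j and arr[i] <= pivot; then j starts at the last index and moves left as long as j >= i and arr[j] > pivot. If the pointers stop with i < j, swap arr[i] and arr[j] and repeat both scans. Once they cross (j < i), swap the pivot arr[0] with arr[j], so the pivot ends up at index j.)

Hoare-style two-pointer partition with pivot = 28:

Initial array: [28, 18, 1, 39, 35, 14, 25, 37, 37]

Pointers start at i = 1, j = 8.
i stops at index 3 (arr[3]=39 > 28), j stops at index 6 (arr[6]=25 <= 28): swap arr[3] and arr[6], array becomes [28, 18, 1, 25, 35, 14, 39, 37, 37]
i stops at index 4 (arr[4]=35 > 28), j stops at index 5 (arr[5]=14 <= 28): swap arr[4] and arr[5], array becomes [28, 18, 1, 25, 14, 35, 39, 37, 37]
i ends at 5, j ends at 4: the pointers have crossed (j < i), so scanning stops.

Swap pivot arr[0] with arr[4] to place pivot at position 4: [14, 18, 1, 25, 28, 35, 39, 37, 37]
Pivot position: 4

After partitioning with pivot 28, the array becomes [14, 18, 1, 25, 28, 35, 39, 37, 37]. The pivot is placed at index 4. All elements to the left of the pivot are <= 28, and all elements to the right are > 28.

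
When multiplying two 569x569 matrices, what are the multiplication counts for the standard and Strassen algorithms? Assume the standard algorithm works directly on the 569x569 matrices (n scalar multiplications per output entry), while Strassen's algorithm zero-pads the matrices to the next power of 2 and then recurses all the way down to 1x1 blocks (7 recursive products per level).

Matrix multiplication for 569x569 matrices:

Strassen's algorithm requires power-of-2 dimensions. Pad 569x569 to 1024x1024 (next power of 2).

Standard algorithm: 569^3 = 184220009 multiplications
Strassen's algorithm: 7^(log2(1024)) = 7^10 = 282475249 multiplications
Difference: 184220009 - 282475249 = -98255240 (Strassen uses MORE here due to padding overhead — for small or just-over-power-of-2 n, padding can outweigh the per-level savings)

Standard: 184220009 multiplications (569^3). Strassen: 282475249 multiplications (7^10, after padding to 1024x1024). Strassen reduces 8 recursive multiplications to 7 at each level.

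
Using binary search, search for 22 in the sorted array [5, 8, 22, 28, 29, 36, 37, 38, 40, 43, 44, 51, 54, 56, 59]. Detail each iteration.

Binary search for 22 in [5, 8, 22, 28, 29, 36, 37, 38, 40, 43, 44, 51, 54, 56, 59]:

lo=0, hi=14, mid=7, arr[mid]=38 -> 38 > 22, search left half
lo=0, hi=6, mid=3, arr[mid]=28 -> 28 > 22, search left half
lo=0, hi=2, mid=1, arr[mid]=8 -> 8 < 22, search right half
lo=2, hi=2, mid=2, arr[mid]=22 -> Found target at index 2!

Binary search finds 22 at index 2 after 4 comparisons. The search repeatedly halves the search space by comparing with the middle element.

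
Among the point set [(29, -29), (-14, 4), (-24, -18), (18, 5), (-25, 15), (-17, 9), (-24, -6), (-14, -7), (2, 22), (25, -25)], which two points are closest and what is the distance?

Computing all pairwise distances among 10 points:

d((29, -29), (-14, 4)) = 54.2033
d((29, -29), (-24, -18)) = 54.1295
d((29, -29), (18, 5)) = 35.7351
d((29, -29), (-25, 15)) = 69.6563
d((29, -29), (-17, 9)) = 59.6657
d((29, -29), (-24, -6)) = 57.7754
d((29, -29), (-14, -7)) = 48.3011
d((29, -29), (2, 22)) = 57.7062
d((29, -29), (25, -25)) = 5.6569 <-- minimum
d((-14, 4), (-24, -18)) = 24.1661
d((-14, 4), (18, 5)) = 32.0156
d((-14, 4), (-25, 15)) = 15.5563
d((-14, 4), (-17, 9)) = 5.831
d((-14, 4), (-24, -6)) = 14.1421
d((-14, 4), (-14, -7)) = 11.0
d((-14, 4), (2, 22)) = 24.0832
d((-14, 4), (25, -25)) = 48.6004
d((-24, -18), (18, 5)) = 47.8853
d((-24, -18), (-25, 15)) = 33.0151
d((-24, -18), (-17, 9)) = 27.8927
d((-24, -18), (-24, -6)) = 12.0
d((-24, -18), (-14, -7)) = 14.8661
d((-24, -18), (2, 22)) = 47.7074
d((-24, -18), (25, -25)) = 49.4975
d((18, 5), (-25, 15)) = 44.1475
d((18, 5), (-17, 9)) = 35.2278
d((18, 5), (-24, -6)) = 43.4166
d((18, 5), (-14, -7)) = 34.176
d((18, 5), (2, 22)) = 23.3452
d((18, 5), (25, -25)) = 30.8058
d((-25, 15), (-17, 9)) = 10.0
d((-25, 15), (-24, -6)) = 21.0238
d((-25, 15), (-14, -7)) = 24.5967
d((-25, 15), (2, 22)) = 27.8927
d((-25, 15), (25, -25)) = 64.0312
d((-17, 9), (-24, -6)) = 16.5529
d((-17, 9), (-14, -7)) = 16.2788
d((-17, 9), (2, 22)) = 23.0217
d((-17, 9), (25, -25)) = 54.037
d((-24, -6), (-14, -7)) = 10.0499
d((-24, -6), (2, 22)) = 38.2099
d((-24, -6), (25, -25)) = 52.5547
d((-14, -7), (2, 22)) = 33.121
d((-14, -7), (25, -25)) = 42.9535
d((2, 22), (25, -25)) = 52.3259

Closest pair: (29, -29) and (25, -25) with distance 5.6569

The closest pair is (29, -29) and (25, -25) with Euclidean distance 5.6569. For 10 points, brute-force pairwise comparison is shown above. For large n, the divide-and-conquer algorithm (sort by x, recurse on halves, check the dividing strip) achieves O(n log n).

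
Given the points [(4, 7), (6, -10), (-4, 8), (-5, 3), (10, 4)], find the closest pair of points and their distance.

Computing all pairwise distances among 5 points:

d((4, 7), (6, -10)) = 17.1172
d((4, 7), (-4, 8)) = 8.0623
d((4, 7), (-5, 3)) = 9.8489
d((4, 7), (10, 4)) = 6.7082
d((6, -10), (-4, 8)) = 20.5913
d((6, -10), (-5, 3)) = 17.0294
d((6, -10), (10, 4)) = 14.5602
d((-4, 8), (-5, 3)) = 5.099 <-- minimum
d((-4, 8), (10, 4)) = 14.5602
d((-5, 3), (10, 4)) = 15.0333

Closest pair: (-4, 8) and (-5, 3) with distance 5.099

The closest pair is (-4, 8) and (-5, 3) with Euclidean distance 5.099. For 5 points, brute-force pairwise comparison is shown above. For large n, the divide-and-conquer algorithm (sort by x, recurse on halves, check the dividing strip) achieves O(n log n).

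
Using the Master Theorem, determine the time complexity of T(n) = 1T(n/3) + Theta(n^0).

Master Theorem for T(n) = 1T(n/3) + O(n^0):

a = 1, b = 3, c = 0
log_b(a) = log_3(1) = 0.0000

Case 2: c = 0 = log_3(1) = 0.0000
T(n) = O(n^0 log n) = O(log n)

For T(n) = 1T(n/3) + O(n^0): log_3(1) = 0.0000. This is Case 2 of the Master Theorem (c = log_b(a), equal work at all levels), giving O(log n).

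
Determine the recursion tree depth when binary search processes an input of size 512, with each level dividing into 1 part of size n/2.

For divide and conquer with division factor 2:

Problem sizes at each level:
Level 0: 512
Level 1: 256
Level 2: 128
Level 3: 64
Level 4: 32
Level 5: 16
Level 6: 8
Level 7: 4
Level 8: 2
Level 9: 1

The root is level 0 and the size-1 base case is level 9 (the tree spans levels 0 through 9, i.e. 10 levels counting the root), so the depth is the number of divisions: log_2(512) = 9

The recursion tree depth is log_2(512) = 9. At each level, the problem size is divided by 2, so it takes 9 divisions to reduce to a base case of size 1. The algorithm makes 1 recursive call at each level.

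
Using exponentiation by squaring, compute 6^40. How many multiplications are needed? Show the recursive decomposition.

Computing 6^40 by squaring (build up from 6^1; each line after the first costs one multiplication):

6^1 = 6
6^2 = (6^1)^2 = 6^2 = 36
6^4 = (6^2)^2 = 36^2 = 1296
6^5 = 6 * 6^4 = 6 * 1296 = 7776
6^10 = (6^5)^2 = 7776^2 = 60466176
6^20 = (6^10)^2 = 60466176^2 = 3656158440062976
6^40 = (6^20)^2 = 3656158440062976^2 = 13367494538843734067838845976576

Result: 13367494538843734067838845976576
Multiplications needed: 6 (6 lines after 6^1)

6^40 = 13367494538843734067838845976576. Using exponentiation by squaring, this requires 6 multiplications. The key idea: if the exponent is even, square the half-power; if odd, multiply by the base once.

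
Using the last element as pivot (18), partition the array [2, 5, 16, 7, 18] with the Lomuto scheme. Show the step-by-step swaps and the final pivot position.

Lomuto partition with pivot = 18:

Initial array: [2, 5, 16, 7, 18]

arr[0]=2 <= 18: swap with position 0, array becomes [2, 5, 16, 7, 18]
arr[1]=5 <= 18: swap with position 1, array becomes [2, 5, 16, 7, 18]
arr[2]=16 <= 18: swap with position 2, array becomes [2, 5, 16, 7, 18]
arr[3]=7 <= 18: swap with position 3, array becomes [2, 5, 16, 7, 18]

Place pivot at position 4: [2, 5, 16, 7, 18]
Pivot position: 4

After partitioning with pivot 18, the array becomes [2, 5, 16, 7, 18]. The pivot is placed at index 4. All elements to the left of the pivot are <= 18, and all elements to the right are > 18.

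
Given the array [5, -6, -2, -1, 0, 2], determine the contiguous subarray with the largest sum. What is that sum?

Using Kadane's algorithm on [5, -6, -2, -1, 0, 2]:

Scanning through the array:
Position 1 (value -6): max_ending_here = -1, max_so_far = 5
Position 2 (value -2): max_ending_here = -2, max_so_far = 5
Position 3 (value -1): max_ending_here = -1, max_so_far = 5
Position 4 (value 0): max_ending_here = 0, max_so_far = 5
Position 5 (value 2): max_ending_here = 2, max_so_far = 5

Maximum subarray: [5]
Maximum sum: 5

The maximum subarray is [5] with sum 5. This subarray runs from index 0 to index 0.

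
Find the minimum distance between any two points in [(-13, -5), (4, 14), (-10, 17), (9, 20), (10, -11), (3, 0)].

Computing all pairwise distances among 6 points:

d((-13, -5), (4, 14)) = 25.4951
d((-13, -5), (-10, 17)) = 22.2036
d((-13, -5), (9, 20)) = 33.3017
d((-13, -5), (10, -11)) = 23.7697
d((-13, -5), (3, 0)) = 16.7631
d((4, 14), (-10, 17)) = 14.3178
d((4, 14), (9, 20)) = 7.8102 <-- minimum
d((4, 14), (10, -11)) = 25.7099
d((4, 14), (3, 0)) = 14.0357
d((-10, 17), (9, 20)) = 19.2354
d((-10, 17), (10, -11)) = 34.4093
d((-10, 17), (3, 0)) = 21.4009
d((9, 20), (10, -11)) = 31.0161
d((9, 20), (3, 0)) = 20.8806
d((10, -11), (3, 0)) = 13.0384

Closest pair: (4, 14) and (9, 20) with distance 7.8102

The closest pair is (4, 14) and (9, 20) with Euclidean distance 7.8102. For 6 points, brute-force pairwise comparison is shown above. For large n, the divide-and-conquer algorithm (sort by x, recurse on halves, check the dividing strip) achieves O(n log n).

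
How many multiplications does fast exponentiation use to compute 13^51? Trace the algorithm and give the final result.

Computing 13^51 by squaring (build up from 13^1; each line after the first costs one multiplication):

13^1 = 13
13^2 = (13^1)^2 = 13^2 = 169
13^3 = 13 * 13^2 = 13 * 169 = 2197
13^6 = (13^3)^2 = 2197^2 = 4826809
13^12 = (13^6)^2 = 4826809^2 = 23298085122481
13^24 = (13^12)^2 = 23298085122481^2 = 542800770374370512771595361
13^25 = 13 * 13^24 = 13 * 542800770374370512771595361 = 7056410014866816666030739693
13^50 = (13^25)^2 = 7056410014866816666030739693^2 = 49792922297912707801714181535533618316401192004725734249
13^51 = 13 * 13^50 = 13 * 49792922297912707801714181535533618316401192004725734249 = 647307989872865201422284359961937038113215496061434545237

Result: 647307989872865201422284359961937038113215496061434545237
Multiplications needed: 8 (8 lines after 13^1)

13^51 = 647307989872865201422284359961937038113215496061434545237. Using exponentiation by squaring, this requires 8 multiplications. The key idea: if the exponent is even, square the half-power; if odd, multiply by the base once.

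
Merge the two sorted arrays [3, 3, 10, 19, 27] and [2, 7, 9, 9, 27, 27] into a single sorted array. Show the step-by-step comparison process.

Merging process:

Compare 3 vs 2: take 2 from right. Merged: [2]
Compare 3 vs 7: take 3 from left. Merged: [2, 3]
Compare 3 vs 7: take 3 from left. Merged: [2, 3, 3]
Compare 10 vs 7: take 7 from right. Merged: [2, 3, 3, 7]
Compare 10 vs 9: take 9 from right. Merged: [2, 3, 3, 7, 9]
Compare 10 vs 9: take 9 from right. Merged: [2, 3, 3, 7, 9, 9]
Compare 10 vs 27: take 10 from left. Merged: [2, 3, 3, 7, 9, 9, 10]
Compare 19 vs 27: take 19 from left. Merged: [2, 3, 3, 7, 9, 9, 10, 19]
Compare 27 vs 27: take 27 from left. Merged: [2, 3, 3, 7, 9, 9, 10, 19, 27]
Append remaining from right: [27, 27]. Merged: [2, 3, 3, 7, 9, 9, 10, 19, 27, 27, 27]

Final merged array: [2, 3, 3, 7, 9, 9, 10, 19, 27, 27, 27]
Total comparisons: 9

The merged array is [2, 3, 3, 7, 9, 9, 10, 19, 27, 27, 27], requiring 9 comparisons. The merge step runs in O(n) time where n is the total number of elements.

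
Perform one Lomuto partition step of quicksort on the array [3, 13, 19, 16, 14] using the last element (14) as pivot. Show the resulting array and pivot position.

Lomuto partition with pivot = 14:

Initial array: [3, 13, 19, 16, 14]

arr[0]=3 <= 14: swap with position 0, array becomes [3, 13, 19, 16, 14]
arr[1]=13 <= 14: swap with position 1, array becomes [3, 13, 19, 16, 14]
arr[2]=19 > 14: no swap
arr[3]=16 > 14: no swap

Place pivot at position 2: [3, 13, 14, 16, 19]
Pivot position: 2

After partitioning with pivot 14, the array becomes [3, 13, 14, 16, 19]. The pivot is placed at index 2. All elements to the left of the pivot are <= 14, and all elements to the right are > 14.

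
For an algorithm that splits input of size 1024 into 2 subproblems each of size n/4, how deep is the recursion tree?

For divide and conquer with division factor 4:

Problem sizes at each level:
Level 0: 1024
Level 1: 256
Level 2: 64
Level 3: 16
Level 4: 4
Level 5: 1

The root is level 0 and the size-1 base case is level 5 (the tree spans levels 0 through 5, i.e. 6 levels counting the root), so the depth is the number of divisions: log_4(1024) = 5

The recursion tree depth is log_4(1024) = 5. At each level, the problem size is divided by 4, so it takes 5 divisions to reduce to a base case of size 1. The algorithm makes 2 recursive calls at each level.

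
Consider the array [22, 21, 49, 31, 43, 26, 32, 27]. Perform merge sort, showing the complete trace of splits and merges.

Merge sort trace:

Split: [22, 21, 49, 31, 43, 26, 32, 27] -> [22, 21, 49, 31] and [43, 26, 32, 27]
  Split: [22, 21, 49, 31] -> [22, 21] and [49, 31]
    Split: [22, 21] -> [22] and [21]
    Merge: [22] + [21] -> [21, 22]
    Split: [49, 31] -> [49] and [31]
    Merge: [49] + [31] -> [31, 49]
  Merge: [21, 22] + [31, 49] -> [21, 22, 31, 49]
  Split: [43, 26, 32, 27] -> [43, 26] and [32, 27]
    Split: [43, 26] -> [43] and [26]
    Merge: [43] + [26] -> [26, 43]
    Split: [32, 27] -> [32] and [27]
    Merge: [32] + [27] -> [27, 32]
  Merge: [26, 43] + [27, 32] -> [26, 27, 32, 43]
Merge: [21, 22, 31, 49] + [26, 27, 32, 43] -> [21, 22, 26, 27, 31, 32, 43, 49]

Final sorted array: [21, 22, 26, 27, 31, 32, 43, 49]

The merge sort proceeds by recursively splitting the array and merging sorted halves.
After all merges, the sorted array is [21, 22, 26, 27, 31, 32, 43, 49].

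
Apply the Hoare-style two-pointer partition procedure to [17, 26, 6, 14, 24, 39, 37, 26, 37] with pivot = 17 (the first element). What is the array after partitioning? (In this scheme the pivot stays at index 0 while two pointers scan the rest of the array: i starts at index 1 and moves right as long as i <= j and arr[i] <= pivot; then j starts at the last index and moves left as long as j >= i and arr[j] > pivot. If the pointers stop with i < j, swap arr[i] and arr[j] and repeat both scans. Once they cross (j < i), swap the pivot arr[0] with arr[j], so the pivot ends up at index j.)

Hoare-style two-pointer partition with pivot = 17:

Initial array: [17, 26, 6, 14, 24, 39, 37, 26, 37]

Pointers start at i = 1, j = 8.
i stops at index 1 (arr[1]=26 > 17), j stops at index 3 (arr[3]=14 <= 17): swap arr[1] and arr[3], array becomes [17, 14, 6, 26, 24, 39, 37, 26, 37]
i ends at 3, j ends at 2: the pointers have crossed (j < i), so scanning stops.

Swap pivot arr[0] with arr[2] to place pivot at position 2: [6, 14, 17, 26, 24, 39, 37, 26, 37]
Pivot position: 2

After partitioning with pivot 17, the array becomes [6, 14, 17, 26, 24, 39, 37, 26, 37]. The pivot is placed at index 2. All elements to the left of the pivot are <= 17, and all elements to the right are > 17.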